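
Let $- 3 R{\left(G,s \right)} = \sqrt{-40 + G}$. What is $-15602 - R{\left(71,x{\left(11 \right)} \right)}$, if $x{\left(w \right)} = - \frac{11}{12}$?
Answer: $-15602 + \frac{\sqrt{31}}{3} \approx -15600.0$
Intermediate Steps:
$x{\left(w \right)} = - \frac{11}{12}$ ($x{\left(w \right)} = \left(-11\right) \frac{1}{12} = - \frac{11}{12}$)
$R{\left(G,s \right)} = - \frac{\sqrt{-40 + G}}{3}$
$-15602 - R{\left(71,x{\left(11 \right)} \right)} = -15602 - - \frac{\sqrt{-40 + 71}}{3} = -15602 - - \frac{\sqrt{31}}{3} = -15602 + \frac{\sqrt{31}}{3}$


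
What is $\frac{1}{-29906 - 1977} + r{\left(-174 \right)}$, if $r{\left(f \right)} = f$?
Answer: $- \frac{5547643}{31883} \approx -174.0$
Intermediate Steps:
$\frac{1}{-29906 - 1977} + r{\left(-174 \right)} = \frac{1}{-29906 - 1977} - 174 = \frac{1}{-31883} - 174 = - \frac{1}{31883} - 174 = - \frac{5547643}{31883}$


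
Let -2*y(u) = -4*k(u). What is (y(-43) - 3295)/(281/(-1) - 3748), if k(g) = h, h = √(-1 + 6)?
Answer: 3295/4029 - 2*√5/4029 ≈ 0.81671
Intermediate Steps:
h = √5 ≈ 2.2361
k(g) = √5
y(u) = 2*√5 (y(u) = -(-2)*√5 = 2*√5)
(y(-43) - 3295)/(281/(-1) - 3748) = (2*√5 - 3295)/(281/(-1) - 3748) = (-3295 + 2*√5)/(281*(-1) - 3748) = (-3295 + 2*√5)/(-281 - 3748) = (-3295 + 2*√5)/(-4029) = (-3295 + 2*√5)*(-1/4029) = 3295/4029 - 2*√5/4029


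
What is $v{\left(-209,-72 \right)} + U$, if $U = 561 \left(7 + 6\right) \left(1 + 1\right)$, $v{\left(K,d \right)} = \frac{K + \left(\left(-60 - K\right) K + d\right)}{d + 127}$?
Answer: $\frac{770808}{55} \approx 14015.0$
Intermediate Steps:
$v{\left(K,d \right)} = \frac{K + d + K \left(-60 - K\right)}{127 + d}$ ($v{\left(K,d \right)} = \frac{K + \left(K \left(-60 - K\right) + d\right)}{127 + d} = \frac{K + \left(d + K \left(-60 - K\right)\right)}{127 + d} = \frac{K + d + K \left(-60 - K\right)}{127 + d}$)
$U = 14586$ ($U = 561 \cdot 13 \cdot 2 = 561 \cdot 26 = 14586$)
$v{\left(-209,-72 \right)} + U = \frac{-72 - \left(-209\right)^{2} - -12331}{127 - 72} + 14586 = \frac{-72 - 43681 + 12331}{55} + 14586 = \frac{1}{55} \left(-31422\right) + 14586 = - \frac{31422}{55} + 14586 = \frac{770808}{55}$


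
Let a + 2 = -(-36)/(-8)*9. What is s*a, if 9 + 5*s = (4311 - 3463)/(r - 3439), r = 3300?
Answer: 35683/278 ≈ 128.36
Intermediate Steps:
s = -2099/695 (s = -9/5 + ((4311 - 3463)/(3300 - 3439))/5 = -9/5 + (848/(-139))/5 = -9/5 + (848*(-1/139))/5 = -9/5 + (1/5)*(-848/139) = -9/5 - 848/695 = -2099/695 ≈ -3.0201)
a = -85/2 (a = -2 - (-36)/(-8)*9 = -2 - (-36)*(-1)/8*9 = -2 - 6*3/4*9 = -2 - 9/2*9 = -2 - 81/2 = -85/2 ≈ -42.500)
s*a = -2099/695*(-85/2) = 35683/278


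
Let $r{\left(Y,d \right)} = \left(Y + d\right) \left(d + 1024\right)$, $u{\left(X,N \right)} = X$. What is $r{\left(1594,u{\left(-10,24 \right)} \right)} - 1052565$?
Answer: $553611$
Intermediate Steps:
$r{\left(Y,d \right)} = \left(1024 + d\right) \left(Y + d\right)$ ($r{\left(Y,d \right)} = \left(Y + d\right) \left(1024 + d\right) = \left(1024 + d\right) \left(Y + d\right)$)
$r{\left(1594,u{\left(-10,24 \right)} \right)} - 1052565 = \left(\left(-10\right)^{2} + 1024 \cdot 1594 + 1024 \left(-10\right) + 1594 \left(-10\right)\right) - 1052565 = \left(100 + 1632256 - 10240 - 15940\right) - 1052565 = 1606176 - 1052565 = 553611$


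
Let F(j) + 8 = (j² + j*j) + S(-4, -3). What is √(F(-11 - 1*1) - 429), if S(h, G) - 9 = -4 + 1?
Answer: I*√143 ≈ 11.958*I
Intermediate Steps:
S(h, G) = 6 (S(h, G) = 9 + (-4 + 1) = 9 - 3 = 6)
F(j) = -2 + 2*j² (F(j) = -8 + ((j² + j*j) + 6) = -8 + ((j² + j²) + 6) = -8 + (2*j² + 6) = -8 + (6 + 2*j²) = -2 + 2*j²)
√(F(-11 - 1*1) - 429) = √((-2 + 2*(-11 - 1*1)²) - 429) = √((-2 + 2*(-11 - 1)²) - 429) = √((-2 + 2*(-12)²) - 429) = √((-2 + 2*144) - 429) = √((-2 + 288) - 429) = √(286 - 429) = √(-143) = I*√143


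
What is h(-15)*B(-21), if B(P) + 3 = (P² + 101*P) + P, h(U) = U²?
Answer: -383400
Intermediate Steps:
B(P) = -3 + P² + 102*P (B(P) = -3 + ((P² + 101*P) + P) = -3 + (P² + 102*P) = -3 + P² + 102*P)
h(-15)*B(-21) = (-15)²*(-3 + (-21)² + 102*(-21)) = 225*(-3 + 441 - 2142) = 225*(-1704) = -383400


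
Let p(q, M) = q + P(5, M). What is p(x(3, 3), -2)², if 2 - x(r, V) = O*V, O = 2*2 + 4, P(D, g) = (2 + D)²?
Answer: 729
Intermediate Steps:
O = 8 (O = 4 + 4 = 8)
x(r, V) = 2 - 8*V
p(q, M) = 49 + q (p(q, M) = q + (2 + 5)² = q + 7² = q + 49 = 49 + q)
p(x(3, 3), -2)² = (49 + (2 - 8*3))² = (49 + (2 - 24))² = (49 - 22)² = 27² = 729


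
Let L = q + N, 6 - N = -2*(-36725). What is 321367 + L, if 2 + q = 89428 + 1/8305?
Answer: 2801683446/8305 ≈ 3.3735e+5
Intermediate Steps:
q = 742682931/8305 (q = -2 + (89428 + 1/8305) = -2 + 742699541/8305 = 742682931/8305 ≈ 89426.)
N = -73444 (N = 6 - (-2)*(-36725) = 6 - 1*73450 = 6 - 73450 = -73444)
L = 132730511/8305 (L = 742682931/8305 - 73444 = 132730511/8305 ≈ 15982.)
321367 + L = 321367 + 132730511/8305 = 2801683446/8305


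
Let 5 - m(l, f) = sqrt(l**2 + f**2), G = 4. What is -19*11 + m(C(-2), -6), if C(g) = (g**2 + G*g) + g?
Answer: -204 - 6*sqrt(2) ≈ -212.49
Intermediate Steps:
C(g) = g**2 + 5*g (C(g) = (g**2 + 4*g) + g = g**2 + 5*g)
m(l, f) = 5 - sqrt(f**2 + l**2) (m(l, f) = 5 - sqrt(l**2 + f**2) = 5 - sqrt(f**2 + l**2))
-19*11 + m(C(-2), -6) = -19*11 + (5 - sqrt((-6)**2 + (-2*(5 - 2))**2)) = -209 + (5 - sqrt(36 + (-2*3)**2)) = -209 + (5 - sqrt(36 + (-6)**2)) = -209 + (5 - sqrt(36 + 36)) = -209 + (5 - sqrt(72)) = -209 + (5 - 6*sqrt(2)) = -204 - 6*sqrt(2)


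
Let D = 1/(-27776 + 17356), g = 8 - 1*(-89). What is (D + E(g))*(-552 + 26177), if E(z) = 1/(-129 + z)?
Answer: -13391625/16672 ≈ -803.24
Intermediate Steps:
g = 97 (g = 8 + 89 = 97)
D = -1/10420 (D = 1/(-10420) = -1/10420 ≈ -9.5969e-5)
(D + E(g))*(-552 + 26177) = (-1/10420 + 1/(-129 + 97))*(-552 + 26177) = (-1/10420 + 1/(-32))*25625 = (-1/10420 - 1/32)*25625 = -2613/83360*25625 = -13391625/16672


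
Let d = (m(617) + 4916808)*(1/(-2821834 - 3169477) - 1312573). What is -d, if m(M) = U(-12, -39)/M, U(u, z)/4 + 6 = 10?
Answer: 23856885493459624048608/3696638887 ≈ 6.4537e+12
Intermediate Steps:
U(u, z) = 16 (U(u, z) = -24 + 4*10 = -24 + 40 = 16)
m(M) = 16/M
d = -23856885493459624048608/3696638887 (d = (16/617 + 4916808)*(1/(-2821834 - 3169477) - 1312573) = (16*(1/617) + 4916808)*(1/(-5991311) - 1312573) = (16/617 + 4916808)*(-1/5991311 - 1312573) = (3033670552/617)*(-7864033053204/5991311) = -23856885493459624048608/3696638887 ≈ -6.4537e+12)
-d = -1*(-23856885493459624048608/3696638887) = 23856885493459624048608/3696638887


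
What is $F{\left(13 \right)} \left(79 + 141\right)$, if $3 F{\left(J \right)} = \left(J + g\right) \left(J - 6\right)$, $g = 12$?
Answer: $\frac{38500}{3} \approx 12833.0$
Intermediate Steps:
$F{\left(J \right)} = \frac{\left(-6 + J\right) \left(12 + J\right)}{3}$ ($F{\left(J \right)} = \frac{\left(J + 12\right) \left(J - 6\right)}{3} = \frac{\left(12 + J\right) \left(-6 + J\right)}{3} = \frac{\left(-6 + J\right) \left(12 + J\right)}{3}$)
$F{\left(13 \right)} \left(79 + 141\right) = \left(-24 + 2 \cdot 13 + \frac{13^{2}}{3}\right) \left(79 + 141\right) = \left(-24 + 26 + \frac{1}{3} \cdot 169\right) 220 = \left(-24 + 26 + \frac{169}{3}\right) 220 = \frac{175}{3} \cdot 220 = \frac{38500}{3}$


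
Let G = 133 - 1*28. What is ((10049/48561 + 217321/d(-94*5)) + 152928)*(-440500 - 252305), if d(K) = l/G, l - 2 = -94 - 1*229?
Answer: -98205735614743840/1732009 ≈ -5.6701e+10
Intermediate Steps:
l = -321 (l = 2 + (-94 - 1*229) = 2 + (-94 - 229) = 2 - 323 = -321)
G = 105 (G = 133 - 28 = 105)
d(K) = -107/35 (d(K) = -321/105 = -321*1/105 = -107/35)
((10049/48561 + 217321/d(-94*5)) + 152928)*(-440500 - 252305) = ((10049/48561 + 217321/(-107/35)) + 152928)*(-440500 - 252305) = ((10049*(1/48561) + 217321*(-35/107)) + 152928)*(-692805) = ((10049/48561 - 7606235/107) + 152928)*(-692805) = (-369365302592/5196027 + 152928)*(-692805) = (425252714464/5196027)*(-692805) = -98205735614743840/1732009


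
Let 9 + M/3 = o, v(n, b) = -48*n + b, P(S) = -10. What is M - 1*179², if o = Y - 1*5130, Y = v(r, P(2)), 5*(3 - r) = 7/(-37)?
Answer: -8866208/185 ≈ -47925.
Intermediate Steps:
r = 562/185 (r = 3 - 7/(5*(-37)) = 3 - 7*(-1)/(5*37) = 3 - ⅕*(-7/37) = 3 + 7/185 = 562/185 ≈ 3.0378)
v(n, b) = b - 48*n
Y = -28826/185 (Y = -10 - 48*562/185 = -10 - 26976/185 = -28826/185 ≈ -155.82)
o = -977876/185 (o = -28826/185 - 1*5130 = -28826/185 - 5130 = -977876/185 ≈ -5285.8)
M = -2938623/185 (M = -27 + 3*(-977876/185) = -27 - 2933628/185 = -2938623/185 ≈ -15884.)
M - 1*179² = -2938623/185 - 1*179² = -2938623/185 - 1*32041 = -2938623/185 - 32041 = -8866208/185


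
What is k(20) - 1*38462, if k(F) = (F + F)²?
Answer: -36862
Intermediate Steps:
k(F) = 4*F² (k(F) = (2*F)² = 4*F²)
k(20) - 1*38462 = 4*20² - 1*38462 = 4*400 - 38462 = 1600 - 38462 = -36862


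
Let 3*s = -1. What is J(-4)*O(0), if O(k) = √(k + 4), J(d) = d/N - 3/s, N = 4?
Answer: 16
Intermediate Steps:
s = -⅓ (s = (⅓)*(-1) = -⅓ ≈ -0.33333)
J(d) = 9 + d/4 (J(d) = d/4 - 3/(-⅓) = d*(¼) - 3*(-3) = d/4 + 9 = 9 + d/4)
O(k) = √(4 + k)
J(-4)*O(0) = (9 + (¼)*(-4))*√(4 + 0) = (9 - 1)*√4 = 8*2 = 16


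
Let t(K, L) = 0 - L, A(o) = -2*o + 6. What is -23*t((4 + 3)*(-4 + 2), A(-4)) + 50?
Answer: 372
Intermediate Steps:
A(o) = 6 - 2*o
t(K, L) = -L
-23*t((4 + 3)*(-4 + 2), A(-4)) + 50 = -(-23)*(6 - 2*(-4)) + 50 = -(-23)*(6 + 8) + 50 = -(-23)*14 + 50 = -23*(-14) + 50 = 322 + 50 = 372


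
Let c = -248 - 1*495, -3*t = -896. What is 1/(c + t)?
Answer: -3/1333 ≈ -0.0022506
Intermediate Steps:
t = 896/3 (t = -⅓*(-896) = 896/3 ≈ 298.67)
c = -743 (c = -248 - 495 = -743)
1/(c + t) = 1/(-743 + 896/3) = 1/(-1333/3) = -3/1333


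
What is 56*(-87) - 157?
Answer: -5029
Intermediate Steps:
56*(-87) - 157 = -4872 - 157 = -5029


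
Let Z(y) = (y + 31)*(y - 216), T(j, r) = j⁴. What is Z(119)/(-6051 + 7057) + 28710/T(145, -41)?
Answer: -22178647281/1533458375 ≈ -14.463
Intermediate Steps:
Z(y) = (-216 + y)*(31 + y) (Z(y) = (31 + y)*(-216 + y) = (-216 + y)*(31 + y))
Z(119)/(-6051 + 7057) + 28710/T(145, -41) = (-6696 + 119² - 185*119)/(-6051 + 7057) + 28710/(145⁴) = (-6696 + 14161 - 22015)/1006 + 28710/442050625 = -14550*1/1006 + 28710*(1/442050625) = -7275/503 + 198/3048625 = -22178647281/1533458375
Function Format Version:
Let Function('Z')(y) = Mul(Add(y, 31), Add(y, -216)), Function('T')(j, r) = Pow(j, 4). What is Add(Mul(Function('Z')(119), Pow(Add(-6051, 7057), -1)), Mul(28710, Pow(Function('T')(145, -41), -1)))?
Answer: Rational(-22178647281, 1533458375) ≈ -14.463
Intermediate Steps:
Function('Z')(y) = Mul(Add(-216, y), Add(31, y)) (Function('Z')(y) = Mul(Add(31, y), Add(-216, y)) = Mul(Add(-216, y), Add(31, y)))
Add(Mul(Function('Z')(119), Pow(Add(-6051, 7057), -1)), Mul(28710, Pow(Function('T')(145, -41), -1))) = Add(Mul(Add(-6696, Pow(119, 2), Mul(-185, 119)), Pow(Add(-6051, 7057), -1)), Mul(28710, Pow(Pow(145, 4), -1))) = Add(Mul(Add(-6696, 14161, -22015), Pow(1006, -1)), Mul(28710, Pow(442050625, -1))) = Add(Mul(-14550, Rational(1, 1006)), Mul(28710, Rational(1, 442050625))) = Add(Rational(-7275, 503), Rational(198, 3048625)) = Rational(-22178647281, 1533458375)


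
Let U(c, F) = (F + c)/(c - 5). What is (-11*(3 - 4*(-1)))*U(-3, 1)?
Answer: -77/4 ≈ -19.250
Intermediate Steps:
U(c, F) = (F + c)/(-5 + c)
(-11*(3 - 4*(-1)))*U(-3, 1) = (-11*(3 - 4*(-1)))*((1 - 3)/(-5 - 3)) = (-11*(3 + 4))*(-2/(-8)) = (-11*7)*(-⅛*(-2)) = -77*¼ = -77/4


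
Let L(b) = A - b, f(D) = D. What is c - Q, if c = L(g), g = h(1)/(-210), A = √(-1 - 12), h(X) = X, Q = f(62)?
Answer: -13019/210 + I*√13 ≈ -61.995 + 3.6056*I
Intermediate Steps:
Q = 62
A = I*√13 (A = √(-13) = I*√13 ≈ 3.6056*I)
g = -1/210 (g = 1/(-210) = 1*(-1/210) = -1/210 ≈ -0.0047619)
L(b) = -b + I*√13 (L(b) = I*√13 - b = -b + I*√13)
c = 1/210 + I*√13 (c = -1*(-1/210) + I*√13 = 1/210 + I*√13 ≈ 0.0047619 + 3.6056*I)
c - Q = (1/210 + I*√13) - 1*62 = (1/210 + I*√13) - 62 = -13019/210 + I*√13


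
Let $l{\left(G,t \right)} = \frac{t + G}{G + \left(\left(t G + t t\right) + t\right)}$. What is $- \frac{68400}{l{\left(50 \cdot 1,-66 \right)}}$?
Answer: $4446000$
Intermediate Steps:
$l{\left(G,t \right)} = \frac{G + t}{G + t + t^{2} + G t}$ ($l{\left(G,t \right)} = \frac{G + t}{G + \left(\left(G t + t^{2}\right) + t\right)} = \frac{G + t}{G + \left(\left(t^{2} + G t\right) + t\right)} = \frac{G + t}{G + \left(t + t^{2} + G t\right)} = \frac{G + t}{G + t + t^{2} + G t}$)
$- \frac{68400}{l{\left(50 \cdot 1,-66 \right)}} = - \frac{68400}{\frac{1}{1 - 66}} = - \frac{68400}{\frac{1}{-65}} = - \frac{68400}{- \frac{1}{65}} = \left(-68400\right) \left(-65\right) = 4446000$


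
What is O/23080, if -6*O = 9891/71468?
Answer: -3297/3298962880 ≈ -9.9941e-7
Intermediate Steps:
O = -3297/142936 (O = -3297/(2*71468) = -⅙*9891/71468 = -3297/142936 ≈ -0.023066)
O/23080 = -3297/142936/23080 = -3297/142936*1/23080 = -3297/3298962880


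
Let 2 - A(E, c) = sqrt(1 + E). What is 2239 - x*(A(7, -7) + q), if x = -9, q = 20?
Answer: 2437 - 18*sqrt(2) ≈ 2411.5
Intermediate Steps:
A(E, c) = 2 - sqrt(1 + E)
2239 - x*(A(7, -7) + q) = 2239 - (-9)*((2 - sqrt(1 + 7)) + 20) = 2239 - (-9)*((2 - sqrt(8)) + 20) = 2239 - (-9)*((2 - 2*sqrt(2)) + 20) = 2239 - (-9)*(22 - 2*sqrt(2)) = 2239 - (-198 + 18*sqrt(2)) = 2239 + (198 - 18*sqrt(2)) = 2437 - 18*sqrt(2)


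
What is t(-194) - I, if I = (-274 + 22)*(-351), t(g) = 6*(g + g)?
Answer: -90780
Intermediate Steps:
t(g) = 12*g (t(g) = 6*(2*g) = 12*g)
I = 88452 (I = -252*(-351) = 88452)
t(-194) - I = 12*(-194) - 1*88452 = -2328 - 88452 = -90780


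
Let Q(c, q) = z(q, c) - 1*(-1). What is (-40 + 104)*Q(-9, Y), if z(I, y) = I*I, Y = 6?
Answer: 2368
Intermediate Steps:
z(I, y) = I**2
Q(c, q) = 1 + q**2 (Q(c, q) = q**2 - 1*(-1) = q**2 + 1 = 1 + q**2)
(-40 + 104)*Q(-9, Y) = (-40 + 104)*(1 + 6**2) = 64*(1 + 36) = 64*37 = 2368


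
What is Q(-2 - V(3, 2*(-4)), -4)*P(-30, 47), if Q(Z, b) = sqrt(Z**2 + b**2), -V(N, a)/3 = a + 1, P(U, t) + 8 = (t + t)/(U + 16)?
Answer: -103*sqrt(545)/7 ≈ -343.51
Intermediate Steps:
P(U, t) = -8 + 2*t/(16 + U) (P(U, t) = -8 + (t + t)/(U + 16) = -8 + (2*t)/(16 + U) = -8 + 2*t/(16 + U))
V(N, a) = -3 - 3*a (V(N, a) = -3*(a + 1) = -3*(1 + a) = -3 - 3*a)
Q(-2 - V(3, 2*(-4)), -4)*P(-30, 47) = sqrt((-2 - (-3 - 6*(-4)))**2 + (-4)**2)*(2*(-64 + 47 - 4*(-30))/(16 - 30)) = sqrt((-2 - (-3 - 3*(-8)))**2 + 16)*(2*(-64 + 47 + 120)/(-14)) = sqrt((-2 - (-3 + 24))**2 + 16)*(2*(-1/14)*103) = sqrt((-2 - 1*21)**2 + 16)*(-103/7) = sqrt((-2 - 21)**2 + 16)*(-103/7) = sqrt((-23)**2 + 16)*(-103/7) = sqrt(529 + 16)*(-103/7) = sqrt(545)*(-103/7) = -103*sqrt(545)/7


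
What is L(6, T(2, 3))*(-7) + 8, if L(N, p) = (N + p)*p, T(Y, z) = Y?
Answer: -104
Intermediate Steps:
L(N, p) = p*(N + p)
L(6, T(2, 3))*(-7) + 8 = (2*(6 + 2))*(-7) + 8 = (2*8)*(-7) + 8 = 16*(-7) + 8 = -112 + 8 = -104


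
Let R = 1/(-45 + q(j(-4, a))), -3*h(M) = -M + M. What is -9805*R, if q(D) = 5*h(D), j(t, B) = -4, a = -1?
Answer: 1961/9 ≈ 217.89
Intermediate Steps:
h(M) = 0 (h(M) = -(-M + M)/3 = -⅓*0 = 0)
q(D) = 0 (q(D) = 5*0 = 0)
R = -1/45 (R = 1/(-45 + 0) = 1/(-45) = -1/45 ≈ -0.022222)
-9805*R = -9805*(-1/45) = 1961/9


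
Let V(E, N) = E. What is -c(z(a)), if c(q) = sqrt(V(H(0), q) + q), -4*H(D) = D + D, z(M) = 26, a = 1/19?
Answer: -sqrt(26) ≈ -5.0990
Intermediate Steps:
a = 1/19 ≈ 0.052632
H(D) = -D/2 (H(D) = -(D + D)/4 = -D/2)
c(q) = sqrt(q) (c(q) = sqrt(-1/2*0 + q) = sqrt(0 + q) = sqrt(q))
-c(z(a)) = -sqrt(26)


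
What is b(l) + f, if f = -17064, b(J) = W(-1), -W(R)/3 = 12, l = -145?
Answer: -17100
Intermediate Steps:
W(R) = -36 (W(R) = -3*12 = -36)
b(J) = -36
b(l) + f = -36 - 17064 = -17100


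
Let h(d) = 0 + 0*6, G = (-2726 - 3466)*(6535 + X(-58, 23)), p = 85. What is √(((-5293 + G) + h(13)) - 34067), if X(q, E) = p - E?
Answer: 4*I*√2555499 ≈ 6394.4*I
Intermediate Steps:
X(q, E) = 85 - E
G = -40848624 (G = (-2726 - 3466)*(6535 + (85 - 1*23)) = -6192*(6535 + (85 - 23)) = -6192*(6535 + 62) = -6192*6597 = -40848624)
h(d) = 0 (h(d) = 0 + 0 = 0)
√(((-5293 + G) + h(13)) - 34067) = √(((-5293 - 40848624) + 0) - 34067) = √((-40853917 + 0) - 34067) = √(-40853917 - 34067) = √(-40887984) = 4*I*√2555499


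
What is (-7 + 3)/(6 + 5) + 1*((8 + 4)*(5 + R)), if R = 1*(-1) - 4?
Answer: -4/11 ≈ -0.36364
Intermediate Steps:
R = -5 (R = -1 - 4 = -5)
(-7 + 3)/(6 + 5) + 1*((8 + 4)*(5 + R)) = (-7 + 3)/(6 + 5) + 1*((8 + 4)*(5 - 5)) = -4/11 + 1*(12*0) = -4*1/11 + 1*0 = -4/11 + 0 = -4/11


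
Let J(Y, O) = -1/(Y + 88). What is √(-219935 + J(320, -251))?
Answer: I*√9152815062/204 ≈ 468.97*I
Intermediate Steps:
J(Y, O) = -1/(88 + Y)
√(-219935 + J(320, -251)) = √(-219935 - 1/(88 + 320)) = √(-219935 - 1/408) = √(-89733481/408) = I*√9152815062/204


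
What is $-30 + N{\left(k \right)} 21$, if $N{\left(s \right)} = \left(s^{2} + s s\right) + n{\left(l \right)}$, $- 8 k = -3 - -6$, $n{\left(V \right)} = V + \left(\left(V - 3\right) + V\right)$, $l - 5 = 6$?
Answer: $\frac{19389}{32} \approx 605.91$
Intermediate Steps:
$l = 11$ ($l = 5 + 6 = 11$)
$n{\left(V \right)} = -3 + 3 V$ ($n{\left(V \right)} = V + \left(\left(-3 + V\right) + V\right) = V + \left(-3 + 2 V\right) = -3 + 3 V$)
$k = - \frac{3}{8}$ ($k = - \frac{-3 - -6}{8} = - \frac{-3 + 6}{8} = \left(- \frac{1}{8}\right) 3 = - \frac{3}{8} \approx -0.375$)
$N{\left(s \right)} = 30 + 2 s^{2}$ ($N{\left(s \right)} = \left(s^{2} + s s\right) + \left(-3 + 3 \cdot 11\right) = \left(s^{2} + s^{2}\right) + \left(-3 + 33\right) = 2 s^{2} + 30 = 30 + 2 s^{2}$)
$-30 + N{\left(k \right)} 21 = -30 + \left(30 + 2 \left(- \frac{3}{8}\right)^{2}\right) 21 = -30 + \left(30 + 2 \cdot \frac{9}{64}\right) 21 = -30 + \left(30 + \frac{9}{32}\right) 21 = -30 + \frac{969}{32} \cdot 21 = -30 + \frac{20349}{32} = \frac{19389}{32}$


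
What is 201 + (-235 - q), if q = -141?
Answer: 107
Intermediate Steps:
201 + (-235 - q) = 201 + (-235 - 1*(-141)) = 201 + (-235 + 141) = 201 - 94 = 107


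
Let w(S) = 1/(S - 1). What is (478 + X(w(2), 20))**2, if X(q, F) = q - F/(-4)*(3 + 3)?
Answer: 259081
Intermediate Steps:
w(S) = 1/(-1 + S)
X(q, F) = q + 3*F/2 (X(q, F) = q - F*(-1/4)*6 = q - (-F/4)*6 = q - (-3)*F/2 = q + 3*F/2)
(478 + X(w(2), 20))**2 = (478 + (1/(-1 + 2) + (3/2)*20))**2 = (478 + (1/1 + 30))**2 = (478 + (1 + 30))**2 = (478 + 31)**2 = 509**2 = 259081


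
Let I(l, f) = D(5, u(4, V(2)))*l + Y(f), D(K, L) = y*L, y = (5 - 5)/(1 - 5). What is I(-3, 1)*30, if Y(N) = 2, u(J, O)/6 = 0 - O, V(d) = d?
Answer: 60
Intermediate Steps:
u(J, O) = -6*O (u(J, O) = 6*(0 - O) = 6*(-O) = -6*O)
y = 0 (y = 0/(-4) = 0*(-1/4) = 0)
D(K, L) = 0 (D(K, L) = 0*L = 0)
I(l, f) = 2 (I(l, f) = 0*l + 2 = 0 + 2 = 2)
I(-3, 1)*30 = 2*30 = 60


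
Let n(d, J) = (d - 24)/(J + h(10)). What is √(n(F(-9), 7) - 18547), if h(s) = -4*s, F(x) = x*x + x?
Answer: I*√2244363/11 ≈ 136.19*I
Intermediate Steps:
F(x) = x + x² (F(x) = x² + x = x + x²)
n(d, J) = (-24 + d)/(-40 + J) (n(d, J) = (d - 24)/(J - 4*10) = (-24 + d)/(J - 40) = (-24 + d)/(-40 + J))
√(n(F(-9), 7) - 18547) = √((-24 - 9*(1 - 9))/(-40 + 7) - 18547) = √((-24 - 9*(-8))/(-33) - 18547) = √(-(-24 + 72)/33 - 18547) = √(-1/33*48 - 18547) = √(-16/11 - 18547) = √(-204033/11) = I*√2244363/11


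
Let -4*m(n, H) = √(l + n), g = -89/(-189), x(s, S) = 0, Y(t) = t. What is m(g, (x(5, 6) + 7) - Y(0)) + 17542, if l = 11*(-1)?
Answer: 17542 - I*√41790/252 ≈ 17542.0 - 0.81121*I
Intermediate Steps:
l = -11
g = 89/189 (g = -89*(-1/189) = 89/189 ≈ 0.47090)
m(n, H) = -√(-11 + n)/4
m(g, (x(5, 6) + 7) - Y(0)) + 17542 = -√(-11 + 89/189)/4 + 17542 = -I*√41790/252 + 17542 = 17542 - I*√41790/252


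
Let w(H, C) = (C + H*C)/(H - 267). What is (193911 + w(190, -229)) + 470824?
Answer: 51228334/77 ≈ 6.6530e+5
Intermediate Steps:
w(H, C) = (C + C*H)/(-267 + H)
(193911 + w(190, -229)) + 470824 = (193911 - 229*(1 + 190)/(-267 + 190)) + 470824 = (193911 - 229*191/(-77)) + 470824 = (193911 - 229*(-1/77)*191) + 470824 = (193911 + 43739/77) + 470824 = 14974886/77 + 470824 = 51228334/77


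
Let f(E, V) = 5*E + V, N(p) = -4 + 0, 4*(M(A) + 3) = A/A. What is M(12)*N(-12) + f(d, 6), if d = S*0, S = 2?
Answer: 17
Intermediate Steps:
M(A) = -11/4 (M(A) = -3 + (A/A)/4 = -3 + (1/4)*1 = -3 + 1/4 = -11/4)
N(p) = -4
d = 0 (d = 2*0 = 0)
f(E, V) = V + 5*E
M(12)*N(-12) + f(d, 6) = -11/4*(-4) + (6 + 5*0) = 11 + (6 + 0) = 11 + 6 = 17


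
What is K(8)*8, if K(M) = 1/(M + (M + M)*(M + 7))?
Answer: 1/31 ≈ 0.032258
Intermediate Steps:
K(M) = 1/(M + 2*M*(7 + M)) (K(M) = 1/(M + (2*M)*(7 + M)) = 1/(M + 2*M*(7 + M)))
K(8)*8 = (1/(8*(15 + 2*8)))*8 = (1/(8*(15 + 16)))*8 = ((⅛)/31)*8 = ((⅛)*(1/31))*8 = (1/248)*8 = 1/31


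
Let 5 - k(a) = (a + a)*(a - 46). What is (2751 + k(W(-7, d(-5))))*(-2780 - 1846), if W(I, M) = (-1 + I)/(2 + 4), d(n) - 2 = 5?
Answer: -12165352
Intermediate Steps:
d(n) = 7 (d(n) = 2 + 5 = 7)
W(I, M) = -1/6 + I/6 (W(I, M) = (-1 + I)/6 = (-1 + I)*(1/6) = -1/6 + I/6)
k(a) = 5 - 2*a*(-46 + a) (k(a) = 5 - (a + a)*(a - 46) = 5 - 2*a*(-46 + a))
(2751 + k(W(-7, d(-5))))*(-2780 - 1846) = (2751 + (5 - 2*(-1/6 + (1/6)*(-7))**2 + 92*(-1/6 + (1/6)*(-7))))*(-2780 - 1846) = (2751 + (5 - 2*(-1/6 - 7/6)**2 + 92*(-1/6 - 7/6)))*(-4626) = (2751 + (5 - 2*(-4/3)**2 + 92*(-4/3)))*(-4626) = (2751 + (5 - 2*16/9 - 368/3))*(-4626) = (2751 + (5 - 32/9 - 368/3))*(-4626) = (2751 - 1091/9)*(-4626) = (23668/9)*(-4626) = -12165352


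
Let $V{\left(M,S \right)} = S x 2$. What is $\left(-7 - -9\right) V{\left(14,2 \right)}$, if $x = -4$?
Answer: $-32$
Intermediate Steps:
$V{\left(M,S \right)} = - 8 S$ ($V{\left(M,S \right)} = S \left(-4\right) 2 = - 4 S 2 = - 8 S$)
$\left(-7 - -9\right) V{\left(14,2 \right)} = \left(-7 - -9\right) \left(\left(-8\right) 2\right) = \left(-7 + 9\right) \left(-16\right) = 2 \left(-16\right) = -32$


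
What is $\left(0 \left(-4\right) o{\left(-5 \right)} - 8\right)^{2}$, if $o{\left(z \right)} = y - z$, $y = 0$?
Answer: $64$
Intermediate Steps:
$o{\left(z \right)} = - z$ ($o{\left(z \right)} = 0 - z = - z$)
$\left(0 \left(-4\right) o{\left(-5 \right)} - 8\right)^{2} = \left(0 \left(-4\right) \left(\left(-1\right) \left(-5\right)\right) - 8\right)^{2} = \left(0 \cdot 5 - 8\right)^{2} = \left(0 - 8\right)^{2} = \left(-8\right)^{2} = 64$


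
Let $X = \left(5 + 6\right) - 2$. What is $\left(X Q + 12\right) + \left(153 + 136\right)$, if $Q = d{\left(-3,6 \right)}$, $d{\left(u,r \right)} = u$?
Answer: $274$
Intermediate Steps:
$X = 9$ ($X = 11 - 2 = 9$)
$Q = -3$
$\left(X Q + 12\right) + \left(153 + 136\right) = \left(9 \left(-3\right) + 12\right) + \left(153 + 136\right) = \left(-27 + 12\right) + 289 = -15 + 289 = 274$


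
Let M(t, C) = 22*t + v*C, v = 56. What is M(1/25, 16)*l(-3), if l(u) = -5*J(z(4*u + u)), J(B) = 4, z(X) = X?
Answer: -89688/5 ≈ -17938.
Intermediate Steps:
M(t, C) = 22*t + 56*C
l(u) = -20 (l(u) = -5*4 = -20)
M(1/25, 16)*l(-3) = (22/25 + 56*16)*(-20) = (22*(1/25) + 896)*(-20) = (22/25 + 896)*(-20) = (22422/25)*(-20) = -89688/5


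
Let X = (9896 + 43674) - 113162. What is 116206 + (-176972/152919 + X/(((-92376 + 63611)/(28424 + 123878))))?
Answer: 1899041894266126/4398715035 ≈ 4.3173e+5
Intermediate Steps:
X = -59592 (X = 53570 - 113162 = -59592)
116206 + (-176972/152919 + X/(((-92376 + 63611)/(28424 + 123878)))) = 116206 + (-176972/152919 - 59592*(28424 + 123878)/(-92376 + 63611)) = 116206 + (-176972*1/152919 - 59592/((-28765/152302))) = 116206 + (-176972/152919 - 59592/((-28765*1/152302))) = 116206 + (-176972/152919 - 59592/(-28765/152302)) = 116206 + (-176972/152919 - 59592*(-152302/28765)) = 116206 + (-176972/152919 + 9075980784/28765) = 116206 + 1387884814908916/4398715035 = 1899041894266126/4398715035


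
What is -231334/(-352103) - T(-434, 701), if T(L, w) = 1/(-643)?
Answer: 149099865/226402229 ≈ 0.65856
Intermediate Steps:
T(L, w) = -1/643
-231334/(-352103) - T(-434, 701) = -231334/(-352103) - 1*(-1/643) = -231334*(-1/352103) + 1/643 = 231334/352103 + 1/643 = 149099865/226402229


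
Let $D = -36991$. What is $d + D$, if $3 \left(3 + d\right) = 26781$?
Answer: $-28067$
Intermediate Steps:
$d = 8924$ ($d = -3 + \frac{1}{3} \cdot 26781 = -3 + 8927 = 8924$)
$d + D = 8924 - 36991 = -28067$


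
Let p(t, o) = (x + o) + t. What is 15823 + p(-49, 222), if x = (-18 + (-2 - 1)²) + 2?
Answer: 15989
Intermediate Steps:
x = -7 (x = (-18 + (-3)²) + 2 = (-18 + 9) + 2 = -9 + 2 = -7)
p(t, o) = -7 + o + t (p(t, o) = (-7 + o) + t = -7 + o + t)
15823 + p(-49, 222) = 15823 + (-7 + 222 - 49) = 15823 + 166 = 15989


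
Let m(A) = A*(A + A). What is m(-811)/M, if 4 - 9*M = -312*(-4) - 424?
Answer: -5919489/410 ≈ -14438.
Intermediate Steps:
M = -820/9 (M = 4/9 - (-312*(-4) - 424)/9 = 4/9 - (-26*(-48) - 424)/9 = 4/9 - (1248 - 424)/9 = 4/9 - ⅑*824 = 4/9 - 824/9 = -820/9 ≈ -91.111)
m(A) = 2*A² (m(A) = A*(2*A) = 2*A²)
m(-811)/M = (2*(-811)²)/(-820/9) = (2*657721)*(-9/820) = 1315442*(-9/820) = -5919489/410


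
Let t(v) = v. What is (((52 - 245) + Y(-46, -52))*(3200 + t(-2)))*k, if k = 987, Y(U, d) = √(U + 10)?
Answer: -609190218 + 18938556*I ≈ -6.0919e+8 + 1.8939e+7*I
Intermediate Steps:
Y(U, d) = √(10 + U)
(((52 - 245) + Y(-46, -52))*(3200 + t(-2)))*k = (((52 - 245) + √(10 - 46))*(3200 - 2))*987 = ((-193 + √(-36))*3198)*987 = ((-193 + 6*I)*3198)*987 = (-617214 + 19188*I)*987 = -609190218 + 18938556*I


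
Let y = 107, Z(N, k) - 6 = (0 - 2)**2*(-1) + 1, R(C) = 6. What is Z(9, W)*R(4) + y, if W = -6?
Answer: 125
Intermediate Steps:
Z(N, k) = 3 (Z(N, k) = 6 + ((0 - 2)**2*(-1) + 1) = 6 + ((-2)**2*(-1) + 1) = 6 + (4*(-1) + 1) = 6 + (-4 + 1) = 6 - 3 = 3)
Z(9, W)*R(4) + y = 3*6 + 107 = 18 + 107 = 125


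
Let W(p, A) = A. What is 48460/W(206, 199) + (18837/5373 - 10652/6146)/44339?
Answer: 19808572991027/81343486959 ≈ 243.52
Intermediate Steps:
48460/W(206, 199) + (18837/5373 - 10652/6146)/44339 = 48460/199 + (18837/5373 - 10652/6146)/44339 = 48460*(1/199) + (18837*(1/5373) - 10652*1/6146)*(1/44339) = 48460/199 + (2093/597 - 5326/3073)*(1/44339) = 48460/199 + (3252167/1834581)*(1/44339) = 48460/199 + 3252167/81343486959 = 19808572991027/81343486959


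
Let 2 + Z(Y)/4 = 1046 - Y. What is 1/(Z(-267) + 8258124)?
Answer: 1/8263368 ≈ 1.2102e-7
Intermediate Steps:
Z(Y) = 4176 - 4*Y (Z(Y) = -8 + 4*(1046 - Y) = -8 + (4184 - 4*Y) = 4176 - 4*Y)
1/(Z(-267) + 8258124) = 1/((4176 - 4*(-267)) + 8258124) = 1/((4176 + 1068) + 8258124) = 1/(5244 + 8258124) = 1/8263368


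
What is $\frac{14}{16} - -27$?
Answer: $\frac{223}{8} \approx 27.875$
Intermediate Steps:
$\frac{14}{16} - -27 = 14 \cdot \frac{1}{16} + 27 = \frac{7}{8} + 27 = \frac{223}{8}$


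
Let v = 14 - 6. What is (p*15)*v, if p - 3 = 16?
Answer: 2280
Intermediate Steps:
p = 19 (p = 3 + 16 = 19)
v = 8
(p*15)*v = (19*15)*8 = 285*8 = 2280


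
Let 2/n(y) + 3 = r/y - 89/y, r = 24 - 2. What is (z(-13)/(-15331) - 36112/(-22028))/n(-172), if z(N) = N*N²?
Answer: -67577709003/29043169048 ≈ -2.3268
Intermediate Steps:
z(N) = N³
r = 22
n(y) = 2/(-3 - 67/y) (n(y) = 2/(-3 + (22/y - 89/y)) = 2/(-3 - 67/y))
(z(-13)/(-15331) - 36112/(-22028))/n(-172) = ((-13)³/(-15331) - 36112/(-22028))/((-2*(-172)/(67 + 3*(-172)))) = (-2197*(-1/15331) - 36112*(-1/22028))/((-2*(-172)/(67 - 516))) = (2197/15331 + 9028/5507)/((-2*(-172)/(-449))) = 150507147/(84427817*((-2*(-172)*(-1/449)))) = 150507147/(84427817*(-344/449)) = (150507147/84427817)*(-449/344) = -67577709003/29043169048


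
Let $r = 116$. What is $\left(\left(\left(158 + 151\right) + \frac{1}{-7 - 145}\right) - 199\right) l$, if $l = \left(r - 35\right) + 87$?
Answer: $\frac{351099}{19} \approx 18479.0$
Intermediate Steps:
$l = 168$ ($l = \left(116 - 35\right) + 87 = 81 + 87 = 168$)
$\left(\left(\left(158 + 151\right) + \frac{1}{-7 - 145}\right) - 199\right) l = \left(\left(\left(158 + 151\right) + \frac{1}{-7 - 145}\right) - 199\right) 168 = \left(\left(309 + \frac{1}{-152}\right) - 199\right) 168 = \left(\left(309 - \frac{1}{152}\right) - 199\right) 168 = \left(\frac{46967}{152} - 199\right) 168 = \frac{16719}{152} \cdot 168 = \frac{351099}{19}$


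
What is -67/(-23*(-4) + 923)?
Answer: -67/1015 ≈ -0.066010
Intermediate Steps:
-67/(-23*(-4) + 923) = -67/(92 + 923) = -67/1015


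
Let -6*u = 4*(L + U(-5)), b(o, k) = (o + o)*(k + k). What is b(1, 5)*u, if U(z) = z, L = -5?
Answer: 400/3 ≈ 133.33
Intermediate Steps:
b(o, k) = 4*k*o (b(o, k) = (2*o)*(2*k) = 4*k*o)
u = 20/3 (u = -2*(-5 - 5)/3 = -2*(-10)/3 = -⅙*(-40) = 20/3 ≈ 6.6667)
b(1, 5)*u = (4*5*1)*(20/3) = 20*(20/3) = 400/3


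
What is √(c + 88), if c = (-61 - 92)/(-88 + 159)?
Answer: √432745/71 ≈ 9.2653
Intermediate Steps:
c = -153/71 ≈ -2.1549
√(c + 88) = √(-153/71 + 88) = √(6095/71) = √432745/71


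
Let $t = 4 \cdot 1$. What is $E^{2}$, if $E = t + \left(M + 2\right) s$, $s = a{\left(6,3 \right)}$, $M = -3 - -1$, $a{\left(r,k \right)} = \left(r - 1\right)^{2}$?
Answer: $16$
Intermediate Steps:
$a{\left(r,k \right)} = \left(-1 + r\right)^{2}$
$M = -2$ ($M = -3 + 1 = -2$)
$s = 25$ ($s = \left(-1 + 6\right)^{2} = 5^{2} = 25$)
$t = 4$
$E = 4$ ($E = 4 + \left(-2 + 2\right) 25 = 4 + 0 \cdot 25 = 4 + 0 = 4$)
$E^{2} = 4^{2} = 16$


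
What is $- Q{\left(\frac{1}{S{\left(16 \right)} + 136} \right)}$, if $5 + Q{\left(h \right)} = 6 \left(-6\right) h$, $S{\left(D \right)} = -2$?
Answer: $\frac{353}{67} \approx 5.2687$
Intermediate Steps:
$Q{\left(h \right)} = -5 - 36 h$ ($Q{\left(h \right)} = -5 + 6 \left(-6\right) h = -5 - 36 h$)
$- Q{\left(\frac{1}{S{\left(16 \right)} + 136} \right)} = - (-5 - \frac{36}{-2 + 136}) = - (-5 - \frac{36}{134}) = - (-5 - \frac{18}{67}) = \left(-1\right) \left(- \frac{353}{67}\right) = \frac{353}{67}$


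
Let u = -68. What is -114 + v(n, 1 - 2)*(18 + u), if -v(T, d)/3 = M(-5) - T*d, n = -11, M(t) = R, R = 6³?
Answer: 30636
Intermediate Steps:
R = 216
M(t) = 216
v(T, d) = -648 + 3*T*d (v(T, d) = -3*(216 - T*d) = -648 + 3*T*d)
-114 + v(n, 1 - 2)*(18 + u) = -114 + (-648 + 3*(-11)*(1 - 2))*(18 - 68) = -114 + (-648 + 3*(-11)*(-1))*(-50) = -114 + (-648 + 33)*(-50) = -114 - 615*(-50) = -114 + 30750 = 30636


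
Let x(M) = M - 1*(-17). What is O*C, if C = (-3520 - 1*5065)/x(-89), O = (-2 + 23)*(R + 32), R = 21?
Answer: 3185035/24 ≈ 1.3271e+5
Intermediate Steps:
x(M) = 17 + M (x(M) = M + 17 = 17 + M)
O = 1113 (O = (-2 + 23)*(21 + 32) = 21*53 = 1113)
C = 8585/72 (C = (-3520 - 1*5065)/(17 - 89) = (-3520 - 5065)/(-72) = -8585*(-1/72) = 8585/72 ≈ 119.24)
O*C = 1113*(8585/72) = 3185035/24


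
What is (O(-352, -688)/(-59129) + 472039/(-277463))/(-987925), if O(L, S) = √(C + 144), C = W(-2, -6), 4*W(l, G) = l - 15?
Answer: 472039/274112634275 + √559/116830034650 ≈ 1.7223e-6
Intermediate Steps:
W(l, G) = -15/4 + l/4 (W(l, G) = (l - 15)/4 = (-15 + l)/4 = -15/4 + l/4)
C = -17/4 (C = -15/4 + (¼)*(-2) = -15/4 - ½ = -17/4 ≈ -4.2500)
O(L, S) = √559/2 (O(L, S) = √(-17/4 + 144) = √(559/4) = √559/2)
(O(-352, -688)/(-59129) + 472039/(-277463))/(-987925) = ((√559/2)/(-59129) + 472039/(-277463))/(-987925) = ((√559/2)*(-1/59129) + 472039*(-1/277463))*(-1/987925) = (-√559/118258 - 472039/277463)*(-1/987925) = (-472039/277463 - √559/118258)*(-1/987925) = 472039/274112634275 + √559/116830034650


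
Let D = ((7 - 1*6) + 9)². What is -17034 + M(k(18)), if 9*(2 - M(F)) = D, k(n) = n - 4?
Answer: -153388/9 ≈ -17043.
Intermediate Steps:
k(n) = -4 + n
D = 100 (D = ((7 - 6) + 9)² = (1 + 9)² = 10² = 100)
M(F) = -82/9 (M(F) = 2 - ⅑*100 = 2 - 100/9 = -82/9)
-17034 + M(k(18)) = -17034 - 82/9 = -153388/9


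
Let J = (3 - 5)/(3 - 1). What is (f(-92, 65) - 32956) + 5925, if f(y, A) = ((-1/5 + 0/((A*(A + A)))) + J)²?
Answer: -675739/25 ≈ -27030.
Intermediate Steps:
J = -1 (J = -2/2 = -2*½ = -1)
f(y, A) = 36/25 (f(y, A) = ((-1/5 + 0/((A*(A + A)))) - 1)² = ((-1*⅕ + 0/((A*(2*A)))) - 1)² = ((-⅕ + 0/((2*A²))) - 1)² = ((-⅕ + 0*(1/(2*A²))) - 1)² = ((-⅕ + 0) - 1)² = (-⅕ - 1)² = (-6/5)² = 36/25)
(f(-92, 65) - 32956) + 5925 = (36/25 - 32956) + 5925 = -823864/25 + 5925 = -675739/25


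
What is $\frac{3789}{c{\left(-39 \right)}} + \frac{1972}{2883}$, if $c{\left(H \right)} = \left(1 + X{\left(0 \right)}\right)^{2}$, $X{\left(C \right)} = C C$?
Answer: $\frac{10925659}{2883} \approx 3789.7$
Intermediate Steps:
$X{\left(C \right)} = C^{2}$
$c{\left(H \right)} = 1$ ($c{\left(H \right)} = \left(1 + 0^{2}\right)^{2} = \left(1 + 0\right)^{2} = 1^{2} = 1$)
$\frac{3789}{c{\left(-39 \right)}} + \frac{1972}{2883} = \frac{3789}{1} + \frac{1972}{2883} = 3789 \cdot 1 + 1972 \cdot \frac{1}{2883} = 3789 + \frac{1972}{2883} = \frac{10925659}{2883}$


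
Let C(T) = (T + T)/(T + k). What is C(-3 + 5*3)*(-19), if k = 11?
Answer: -456/23 ≈ -19.826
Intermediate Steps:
C(T) = 2*T/(11 + T) (C(T) = (T + T)/(T + 11) = (2*T)/(11 + T) = 2*T/(11 + T))
C(-3 + 5*3)*(-19) = (2*(-3 + 5*3)/(11 + (-3 + 5*3)))*(-19) = (2*(-3 + 15)/(11 + (-3 + 15)))*(-19) = (2*12/(11 + 12))*(-19) = (2*12/23)*(-19) = (2*12*(1/23))*(-19) = (24/23)*(-19) = -456/23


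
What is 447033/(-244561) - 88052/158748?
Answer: -23124919964/9705892407 ≈ -2.3826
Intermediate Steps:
447033/(-244561) - 88052/158748 = 447033*(-1/244561) - 88052*1/158748 = -447033/244561 - 22013/39687 = -23124919964/9705892407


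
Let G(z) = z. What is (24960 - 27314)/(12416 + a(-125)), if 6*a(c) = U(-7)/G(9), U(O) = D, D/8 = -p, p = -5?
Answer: -31779/167626 ≈ -0.18958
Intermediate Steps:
D = 40 (D = 8*(-1*(-5)) = 8*5 = 40)
U(O) = 40
a(c) = 20/27 (a(c) = (40/9)/6 = (40*(1/9))/6 = (1/6)*(40/9) = 20/27)
(24960 - 27314)/(12416 + a(-125)) = (24960 - 27314)/(12416 + 20/27) = -2354/335252/27 = -2354*27/335252 = -31779/167626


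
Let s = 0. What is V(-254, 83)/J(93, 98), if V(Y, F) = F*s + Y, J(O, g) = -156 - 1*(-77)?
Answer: 254/79 ≈ 3.2152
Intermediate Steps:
J(O, g) = -79 (J(O, g) = -156 + 77 = -79)
V(Y, F) = Y (V(Y, F) = F*0 + Y = 0 + Y = Y)
V(-254, 83)/J(93, 98) = -254/(-79) = -254*(-1/79) = 254/79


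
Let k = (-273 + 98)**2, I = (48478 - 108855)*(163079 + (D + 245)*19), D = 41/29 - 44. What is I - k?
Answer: -292275137642/29 ≈ -1.0078e+10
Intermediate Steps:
D = -1235/29 (D = 41*(1/29) - 44 = 41/29 - 44 = -1235/29 ≈ -42.586)
I = -292274249517/29 (I = (48478 - 108855)*(163079 + (-1235/29 + 245)*19) = -60377*(163079 + (5870/29)*19) = -60377*(163079 + 111530/29) = -60377*4840821/29 = -292274249517/29 ≈ -1.0078e+10)
k = 30625 (k = (-175)**2 = 30625)
I - k = -292274249517/29 - 1*30625 = -292274249517/29 - 30625 = -292275137642/29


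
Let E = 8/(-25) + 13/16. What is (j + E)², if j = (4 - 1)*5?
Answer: 38402809/160000 ≈ 240.02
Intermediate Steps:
j = 15 (j = 3*5 = 15)
E = 197/400 (E = 8*(-1/25) + 13*(1/16) = -8/25 + 13/16 = 197/400 ≈ 0.49250)
(j + E)² = (15 + 197/400)² = (6197/400)² = 38402809/160000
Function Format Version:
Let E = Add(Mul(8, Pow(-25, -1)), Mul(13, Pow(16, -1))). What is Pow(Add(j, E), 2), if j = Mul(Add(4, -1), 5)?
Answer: Rational(38402809, 160000) ≈ 240.02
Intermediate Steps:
j = 15 (j = Mul(3, 5) = 15)
E = Rational(197, 400) (E = Add(Mul(8, Rational(-1, 25)), Mul(13, Rational(1, 16))) = Add(Rational(-8, 25), Rational(13, 16)) = Rational(197, 400) ≈ 0.49250)
Pow(Add(j, E), 2) = Pow(Add(15, Rational(197, 400)), 2) = Pow(Rational(6197, 400), 2) = Rational(38402809, 160000)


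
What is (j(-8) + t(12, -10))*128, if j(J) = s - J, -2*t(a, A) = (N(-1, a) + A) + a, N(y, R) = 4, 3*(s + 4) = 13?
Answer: 2048/3 ≈ 682.67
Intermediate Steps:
s = 1/3 (s = -4 + (1/3)*13 = -4 + 13/3 = 1/3 ≈ 0.33333)
t(a, A) = -2 - A/2 - a/2 (t(a, A) = -((4 + A) + a)/2 = -(4 + A + a)/2 = -2 - A/2 - a/2)
j(J) = 1/3 - J
(j(-8) + t(12, -10))*128 = ((1/3 - 1*(-8)) + (-2 - 1/2*(-10) - 1/2*12))*128 = ((1/3 + 8) + (-2 + 5 - 6))*128 = (25/3 - 3)*128 = (16/3)*128 = 2048/3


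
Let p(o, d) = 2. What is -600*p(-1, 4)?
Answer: -1200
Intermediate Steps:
-600*p(-1, 4) = -600*2 = -5*240 = -1200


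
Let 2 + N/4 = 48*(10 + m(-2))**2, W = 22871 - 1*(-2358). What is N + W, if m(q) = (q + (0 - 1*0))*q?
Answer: 62853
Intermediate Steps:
m(q) = q**2 (m(q) = (q + (0 + 0))*q = (q + 0)*q = q*q = q**2)
W = 25229 (W = 22871 + 2358 = 25229)
N = 37624 (N = -8 + 4*(48*(10 + (-2)**2)**2) = -8 + 4*(48*(10 + 4)**2) = -8 + 4*(48*14**2) = -8 + 4*(48*196) = -8 + 4*9408 = -8 + 37632 = 37624)
N + W = 37624 + 25229 = 62853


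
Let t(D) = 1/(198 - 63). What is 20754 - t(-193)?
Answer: 2801789/135 ≈ 20754.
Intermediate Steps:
t(D) = 1/135
20754 - t(-193) = 20754 - 1*1/135 = 20754 - 1/135 = 2801789/135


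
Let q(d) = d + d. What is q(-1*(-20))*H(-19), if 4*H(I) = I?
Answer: -190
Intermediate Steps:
H(I) = I/4
q(d) = 2*d
q(-1*(-20))*H(-19) = (2*(-1*(-20)))*((¼)*(-19)) = (2*20)*(-19/4) = 40*(-19/4) = -190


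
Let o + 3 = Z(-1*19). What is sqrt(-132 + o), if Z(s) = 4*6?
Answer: I*sqrt(111) ≈ 10.536*I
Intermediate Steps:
Z(s) = 24
o = 21 (o = -3 + 24 = 21)
sqrt(-132 + o) = sqrt(-132 + 21) = sqrt(-111) = I*sqrt(111)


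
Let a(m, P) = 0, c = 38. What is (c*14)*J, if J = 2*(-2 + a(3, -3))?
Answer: -2128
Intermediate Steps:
J = -4 (J = 2*(-2 + 0) = 2*(-2) = -4)
(c*14)*J = (38*14)*(-4) = 532*(-4) = -2128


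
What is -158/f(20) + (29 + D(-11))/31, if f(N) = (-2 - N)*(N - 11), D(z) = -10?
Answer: 4330/3069 ≈ 1.4109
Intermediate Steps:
f(N) = (-11 + N)*(-2 - N) (f(N) = (-2 - N)*(-11 + N) = (-11 + N)*(-2 - N))
-158/f(20) + (29 + D(-11))/31 = -158/(22 - 1*20² + 9*20) + (29 - 10)/31 = -158/(22 - 1*400 + 180) + 19*(1/31) = -158/(22 - 400 + 180) + 19/31 = -158/(-198) + 19/31 = -158*(-1/198) + 19/31 = 79/99 + 19/31 = 4330/3069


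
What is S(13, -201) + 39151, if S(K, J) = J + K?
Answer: 38963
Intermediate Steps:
S(13, -201) + 39151 = (-201 + 13) + 39151 = -188 + 39151 = 38963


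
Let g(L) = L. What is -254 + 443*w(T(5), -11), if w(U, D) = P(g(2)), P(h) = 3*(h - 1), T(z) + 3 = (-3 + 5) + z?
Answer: 1075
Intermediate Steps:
T(z) = -1 + z (T(z) = -3 + ((-3 + 5) + z) = -3 + (2 + z) = -1 + z)
P(h) = -3 + 3*h (P(h) = 3*(-1 + h) = -3 + 3*h)
w(U, D) = 3 (w(U, D) = -3 + 3*2 = -3 + 6 = 3)
-254 + 443*w(T(5), -11) = -254 + 443*3 = -254 + 1329 = 1075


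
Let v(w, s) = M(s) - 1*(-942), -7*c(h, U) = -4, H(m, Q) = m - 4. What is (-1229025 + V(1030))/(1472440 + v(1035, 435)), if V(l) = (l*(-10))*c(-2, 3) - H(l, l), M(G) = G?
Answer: -8651557/10316719 ≈ -0.83860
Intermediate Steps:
H(m, Q) = -4 + m
c(h, U) = 4/7 (c(h, U) = -1/7*(-4) = 4/7)
v(w, s) = 942 + s (v(w, s) = s - 1*(-942) = s + 942 = 942 + s)
V(l) = 4 - 47*l/7 (V(l) = (l*(-10))*(4/7) - (-4 + l) = -10*l*(4/7) + (4 - l) = -40*l/7 + (4 - l) = 4 - 47*l/7)
(-1229025 + V(1030))/(1472440 + v(1035, 435)) = (-1229025 + (4 - 47/7*1030))/(1472440 + (942 + 435)) = (-1229025 + (4 - 48410/7))/(1472440 + 1377) = (-1229025 - 48382/7)/1473817 = -8651557/7*1/1473817 = -8651557/10316719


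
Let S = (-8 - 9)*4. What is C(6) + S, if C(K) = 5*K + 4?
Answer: -34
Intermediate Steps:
S = -68 (S = -17*4 = -68)
C(K) = 4 + 5*K
C(6) + S = (4 + 5*6) - 68 = (4 + 30) - 68 = 34 - 68 = -34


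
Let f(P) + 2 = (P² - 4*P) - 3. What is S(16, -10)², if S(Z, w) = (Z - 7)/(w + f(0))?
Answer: 9/25 ≈ 0.36000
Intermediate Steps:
f(P) = -5 + P² - 4*P (f(P) = -2 + ((P² - 4*P) - 3) = -2 + (-3 + P² - 4*P) = -5 + P² - 4*P)
S(Z, w) = (-7 + Z)/(-5 + w) (S(Z, w) = (Z - 7)/(w + (-5 + 0² - 4*0)) = (-7 + Z)/(w + (-5 + 0 + 0)) = (-7 + Z)/(w - 5) = (-7 + Z)/(-5 + w))
S(16, -10)² = ((-7 + 16)/(-5 - 10))² = (9/(-15))² = (-1/15*9)² = (-⅗)² = 9/25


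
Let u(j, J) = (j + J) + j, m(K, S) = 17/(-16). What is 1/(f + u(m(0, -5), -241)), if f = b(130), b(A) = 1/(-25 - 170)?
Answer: -1560/379283 ≈ -0.0041130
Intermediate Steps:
m(K, S) = -17/16 (m(K, S) = 17*(-1/16) = -17/16)
u(j, J) = J + 2*j (u(j, J) = (J + j) + j = J + 2*j)
b(A) = -1/195 (b(A) = 1/(-195) = -1/195)
f = -1/195 ≈ -0.0051282
1/(f + u(m(0, -5), -241)) = 1/(-1/195 + (-241 + 2*(-17/16))) = 1/(-1/195 + (-241 - 17/8)) = 1/(-1/195 - 1945/8) = 1/(-379283/1560) = -1560/379283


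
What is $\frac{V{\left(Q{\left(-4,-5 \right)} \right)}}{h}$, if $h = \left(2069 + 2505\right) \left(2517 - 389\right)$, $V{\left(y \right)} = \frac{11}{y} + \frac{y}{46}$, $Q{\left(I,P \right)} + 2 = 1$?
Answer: $- \frac{507}{447739712} \approx -1.1324 \cdot 10^{-6}$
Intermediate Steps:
$Q{\left(I,P \right)} = -1$ ($Q{\left(I,P \right)} = -2 + 1 = -1$)
$V{\left(y \right)} = \frac{11}{y} + \frac{y}{46}$ ($V{\left(y \right)} = \frac{11}{y} + y \frac{1}{46} = \frac{11}{y} + \frac{y}{46}$)
$h = 9733472$ ($h = 4574 \cdot 2128 = 9733472$)
$\frac{V{\left(Q{\left(-4,-5 \right)} \right)}}{h} = \frac{\frac{11}{-1} + \frac{1}{46} \left(-1\right)}{9733472} = \left(11 \left(-1\right) - \frac{1}{46}\right) \frac{1}{9733472} = \left(-11 - \frac{1}{46}\right) \frac{1}{9733472} = \left(- \frac{507}{46}\right) \frac{1}{9733472} = - \frac{507}{447739712}$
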